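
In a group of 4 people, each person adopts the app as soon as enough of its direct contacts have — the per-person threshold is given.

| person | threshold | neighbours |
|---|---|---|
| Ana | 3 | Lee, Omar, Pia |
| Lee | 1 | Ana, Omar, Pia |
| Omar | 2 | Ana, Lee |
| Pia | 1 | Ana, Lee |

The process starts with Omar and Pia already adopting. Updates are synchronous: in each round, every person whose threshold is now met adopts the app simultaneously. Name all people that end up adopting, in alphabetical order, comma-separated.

Round 1 — Omar, Pia adopt the app (initial).
Round 2 — checking thresholds:
  Ana: 2 of 3 neighbours < 3, below threshold.
  Lee: 2 of 3 neighbours ≥ 1, adopts the app.
Round 3 — checking thresholds:
  Ana: 3 of 3 neighbours ≥ 3, adopts the app.
Round 4 — no new adoptions; cascade stops.

Ana, Lee, Omar, Pia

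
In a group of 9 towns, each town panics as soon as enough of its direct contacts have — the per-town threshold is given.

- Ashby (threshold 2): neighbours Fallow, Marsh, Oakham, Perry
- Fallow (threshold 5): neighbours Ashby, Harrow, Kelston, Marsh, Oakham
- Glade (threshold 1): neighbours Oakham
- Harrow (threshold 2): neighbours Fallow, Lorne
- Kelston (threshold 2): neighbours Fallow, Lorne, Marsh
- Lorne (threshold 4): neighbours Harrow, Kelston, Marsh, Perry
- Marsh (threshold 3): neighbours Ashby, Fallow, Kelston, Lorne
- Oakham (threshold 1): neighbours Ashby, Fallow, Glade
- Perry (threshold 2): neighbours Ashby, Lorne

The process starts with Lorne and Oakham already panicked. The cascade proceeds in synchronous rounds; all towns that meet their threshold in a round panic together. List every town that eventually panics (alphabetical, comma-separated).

Round 1 — Lorne, Oakham panic (initial).
Round 2 — checking thresholds:
  Ashby: 1 of 4 neighbours < 2, holds.
  Fallow: 1 of 5 neighbours < 5, holds.
  Glade: 1 of 1 neighbours ≥ 1, panics.
  Harrow: 1 of 2 neighbours < 2, holds.
  Kelston: 1 of 3 neighbours < 2, holds.
  Marsh: 1 of 4 neighbours < 3, holds.
  Perry: 1 of 2 neighbours < 2, holds.
Round 3 — no new panics; cascade stops.

Glade, Lorne, Oakham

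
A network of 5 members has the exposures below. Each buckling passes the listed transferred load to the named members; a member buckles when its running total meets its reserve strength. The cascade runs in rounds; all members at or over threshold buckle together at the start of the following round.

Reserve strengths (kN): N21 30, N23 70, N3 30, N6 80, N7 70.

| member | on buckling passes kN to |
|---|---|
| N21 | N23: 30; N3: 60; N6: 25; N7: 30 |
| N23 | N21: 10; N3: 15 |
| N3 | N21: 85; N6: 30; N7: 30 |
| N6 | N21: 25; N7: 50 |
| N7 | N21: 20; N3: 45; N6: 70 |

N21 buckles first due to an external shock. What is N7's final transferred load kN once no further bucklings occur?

60

Round 1 — N21 buckles (initial).
  N23: +30 → 30 < 70
  N3: +60 → 60 ≥ 30
  N6: +25 → 25 < 80
  N7: +30 → 30 < 70
Round 2 — N3 buckles.
  N6: +30 → 55 < 80
  N7: +30 → 60 < 70
No further bucklings.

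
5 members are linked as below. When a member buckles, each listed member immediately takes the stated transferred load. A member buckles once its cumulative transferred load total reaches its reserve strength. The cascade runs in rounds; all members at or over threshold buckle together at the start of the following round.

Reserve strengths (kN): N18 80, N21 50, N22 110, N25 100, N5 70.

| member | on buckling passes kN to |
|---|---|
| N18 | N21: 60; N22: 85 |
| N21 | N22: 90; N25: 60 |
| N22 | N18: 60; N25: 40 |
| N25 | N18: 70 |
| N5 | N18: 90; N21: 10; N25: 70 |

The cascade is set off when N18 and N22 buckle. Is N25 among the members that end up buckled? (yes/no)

yes

Round 1 — N18, N22 buckle (initial).
  N21: +60 → 60 ≥ 50
  N25: +40 → 40 < 100
Round 2 — N21 buckles.
  N25: +60 → 100 ≥ 100
Round 3 — N25 buckles.
No further bucklings.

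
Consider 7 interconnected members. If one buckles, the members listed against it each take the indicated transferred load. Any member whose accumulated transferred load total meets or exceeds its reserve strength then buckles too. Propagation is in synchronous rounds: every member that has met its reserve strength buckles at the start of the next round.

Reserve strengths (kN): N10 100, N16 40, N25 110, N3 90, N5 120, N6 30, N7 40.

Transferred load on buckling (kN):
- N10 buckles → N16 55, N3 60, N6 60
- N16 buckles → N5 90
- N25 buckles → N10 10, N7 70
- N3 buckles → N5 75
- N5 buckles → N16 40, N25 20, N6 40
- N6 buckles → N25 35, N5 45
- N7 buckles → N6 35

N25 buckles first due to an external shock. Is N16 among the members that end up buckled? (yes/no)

Round 1 — N25 buckles (initial).
  N10: +10 → 10 < 100
  N7: +70 → 70 ≥ 40
Round 2 — N7 buckles.
  N6: +35 → 35 ≥ 30
Round 3 — N6 buckles.
  N5: +45 → 45 < 120
No further bucklings.

no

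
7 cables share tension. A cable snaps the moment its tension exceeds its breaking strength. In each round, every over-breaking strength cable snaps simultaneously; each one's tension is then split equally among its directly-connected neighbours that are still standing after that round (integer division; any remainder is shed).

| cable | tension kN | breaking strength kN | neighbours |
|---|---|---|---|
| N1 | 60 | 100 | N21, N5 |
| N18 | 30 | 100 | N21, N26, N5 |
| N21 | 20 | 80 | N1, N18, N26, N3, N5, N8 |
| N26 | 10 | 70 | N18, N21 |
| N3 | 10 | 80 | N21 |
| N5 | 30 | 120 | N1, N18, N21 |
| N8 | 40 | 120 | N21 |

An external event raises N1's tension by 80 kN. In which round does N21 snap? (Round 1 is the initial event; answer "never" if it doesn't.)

2

Round 1 — N1 at 140 > 100. N1 snaps.
  N1 sheds 140 kN to N21, N5: 70 each.
    N21: 20+70 = 90 > 80
    N5: 30+70 = 100 ≤ 120
Round 2 — N21 snaps.
  N21 sheds 90 kN to N18, N26, N3, N5, N8: 18 each.
    N18: 30+18 = 48 ≤ 100
    N26: 10+18 = 28 ≤ 70
    N3: 10+18 = 28 ≤ 80
    N5: 100+18 = 118 ≤ 120
    N8: 40+18 = 58 ≤ 120
No further breaks.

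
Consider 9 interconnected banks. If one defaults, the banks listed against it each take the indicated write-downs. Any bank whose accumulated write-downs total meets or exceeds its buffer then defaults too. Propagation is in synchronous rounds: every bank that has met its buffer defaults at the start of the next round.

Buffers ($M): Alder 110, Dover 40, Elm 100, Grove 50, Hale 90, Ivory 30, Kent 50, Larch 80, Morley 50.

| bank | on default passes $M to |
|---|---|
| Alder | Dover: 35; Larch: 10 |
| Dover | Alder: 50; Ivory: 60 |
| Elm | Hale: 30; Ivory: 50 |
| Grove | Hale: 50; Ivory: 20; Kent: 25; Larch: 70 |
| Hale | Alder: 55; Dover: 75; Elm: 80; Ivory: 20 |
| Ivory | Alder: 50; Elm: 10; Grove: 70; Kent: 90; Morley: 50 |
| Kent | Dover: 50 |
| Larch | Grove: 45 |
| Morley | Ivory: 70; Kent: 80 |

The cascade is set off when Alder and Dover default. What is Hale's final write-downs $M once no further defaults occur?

50

Round 1 — Alder, Dover default (initial).
  Ivory: +60 → 60 ≥ 30
  Larch: +10 → 10 < 80
Round 2 — Ivory defaults.
  Elm: +10 → 10 < 100
  Grove: +70 → 70 ≥ 50
  Kent: +90 → 90 ≥ 50
  Morley: +50 → 50 ≥ 50
Round 3 — Grove, Kent, Morley default.
  Hale: +50 → 50 < 90
  Larch: +70 → 80 ≥ 80
Round 4 — Larch defaults.
No further defaults.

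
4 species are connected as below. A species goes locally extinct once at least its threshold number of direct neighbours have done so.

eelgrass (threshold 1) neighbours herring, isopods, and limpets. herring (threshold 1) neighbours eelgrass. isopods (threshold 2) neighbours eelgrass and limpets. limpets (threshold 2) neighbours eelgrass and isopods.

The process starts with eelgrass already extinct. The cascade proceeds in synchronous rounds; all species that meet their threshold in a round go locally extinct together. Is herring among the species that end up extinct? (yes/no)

Round 1 — eelgrass goes locally extinct (initial).
Round 2 — checking thresholds:
  herring: 1 of 1 neighbours ≥ 1, goes locally extinct.
  isopods: 1 of 2 neighbours < 2, holds.
  limpets: 1 of 2 neighbours < 2, holds.
Round 3 — no new extinctions; cascade stops.

yes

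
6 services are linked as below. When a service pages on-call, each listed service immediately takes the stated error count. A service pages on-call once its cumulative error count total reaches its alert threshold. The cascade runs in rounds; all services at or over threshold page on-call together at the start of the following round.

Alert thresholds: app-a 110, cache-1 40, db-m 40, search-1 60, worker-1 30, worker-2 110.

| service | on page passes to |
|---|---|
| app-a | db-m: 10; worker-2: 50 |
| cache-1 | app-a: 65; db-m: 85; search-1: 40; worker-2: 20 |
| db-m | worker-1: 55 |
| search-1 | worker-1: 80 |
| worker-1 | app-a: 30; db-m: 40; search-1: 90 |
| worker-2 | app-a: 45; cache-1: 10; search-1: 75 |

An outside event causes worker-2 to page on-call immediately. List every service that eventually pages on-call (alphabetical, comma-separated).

db-m, search-1, worker-1, worker-2

Round 1 — worker-2 pages on-call (initial).
  app-a: +45 → 45 < 110
  cache-1: +10 → 10 < 40
  search-1: +75 → 75 ≥ 60
Round 2 — search-1 pages on-call.
  worker-1: +80 → 80 ≥ 30
Round 3 — worker-1 pages on-call.
  app-a: +30 → 75 < 110
  db-m: +40 → 40 ≥ 40
Round 4 — db-m pages on-call.
No further pages.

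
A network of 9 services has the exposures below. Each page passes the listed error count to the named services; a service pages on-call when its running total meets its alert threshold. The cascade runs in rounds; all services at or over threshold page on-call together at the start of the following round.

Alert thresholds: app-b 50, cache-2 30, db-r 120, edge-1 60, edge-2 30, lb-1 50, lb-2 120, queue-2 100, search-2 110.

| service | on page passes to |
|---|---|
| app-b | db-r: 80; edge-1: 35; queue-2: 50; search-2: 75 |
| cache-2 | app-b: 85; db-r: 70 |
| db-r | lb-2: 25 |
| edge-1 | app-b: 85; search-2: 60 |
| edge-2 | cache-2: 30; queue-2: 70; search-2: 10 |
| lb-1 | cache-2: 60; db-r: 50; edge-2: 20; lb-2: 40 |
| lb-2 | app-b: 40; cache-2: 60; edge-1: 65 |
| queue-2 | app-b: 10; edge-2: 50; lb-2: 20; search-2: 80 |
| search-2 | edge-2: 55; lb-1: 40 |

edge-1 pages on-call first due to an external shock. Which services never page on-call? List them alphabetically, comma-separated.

lb-1, lb-2

Round 1 — edge-1 pages on-call (initial).
  app-b: +85 → 85 ≥ 50
  search-2: +60 → 60 < 110
Round 2 — app-b pages on-call.
  db-r: +80 → 80 < 120
  queue-2: +50 → 50 < 100
  search-2: +75 → 135 ≥ 110
Round 3 — search-2 pages on-call.
  edge-2: +55 → 55 ≥ 30
  lb-1: +40 → 40 < 50
Round 4 — edge-2 pages on-call.
  cache-2: +30 → 30 ≥ 30
  queue-2: +70 → 120 ≥ 100
Round 5 — cache-2, queue-2 page on-call.
  db-r: +70 → 150 ≥ 120
  lb-2: +20 → 20 < 120
Round 6 — db-r pages on-call.
  lb-2: +25 → 45 < 120
No further pages.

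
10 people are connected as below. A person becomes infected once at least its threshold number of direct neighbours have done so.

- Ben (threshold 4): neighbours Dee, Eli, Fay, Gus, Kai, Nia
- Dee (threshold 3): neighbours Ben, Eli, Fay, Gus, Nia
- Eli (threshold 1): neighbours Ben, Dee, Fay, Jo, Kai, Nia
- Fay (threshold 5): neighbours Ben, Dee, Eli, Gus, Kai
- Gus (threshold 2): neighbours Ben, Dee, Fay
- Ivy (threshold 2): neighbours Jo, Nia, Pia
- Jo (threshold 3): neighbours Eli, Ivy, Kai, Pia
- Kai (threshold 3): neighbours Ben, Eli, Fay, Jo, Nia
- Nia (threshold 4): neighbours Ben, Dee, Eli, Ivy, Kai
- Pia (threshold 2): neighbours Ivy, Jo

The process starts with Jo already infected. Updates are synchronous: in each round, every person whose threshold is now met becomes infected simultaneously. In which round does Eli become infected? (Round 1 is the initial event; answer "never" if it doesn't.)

2

Round 1 — Jo becomes infected (initial).
Round 2 — checking thresholds:
  Eli: 1 of 6 neighbours ≥ 1, becomes infected.
  Ivy: 1 of 3 neighbours < 2, below threshold.
  Kai: 1 of 5 neighbours < 3, below threshold.
  Pia: 1 of 2 neighbours < 2, below threshold.
Round 3 — no new infections; cascade stops.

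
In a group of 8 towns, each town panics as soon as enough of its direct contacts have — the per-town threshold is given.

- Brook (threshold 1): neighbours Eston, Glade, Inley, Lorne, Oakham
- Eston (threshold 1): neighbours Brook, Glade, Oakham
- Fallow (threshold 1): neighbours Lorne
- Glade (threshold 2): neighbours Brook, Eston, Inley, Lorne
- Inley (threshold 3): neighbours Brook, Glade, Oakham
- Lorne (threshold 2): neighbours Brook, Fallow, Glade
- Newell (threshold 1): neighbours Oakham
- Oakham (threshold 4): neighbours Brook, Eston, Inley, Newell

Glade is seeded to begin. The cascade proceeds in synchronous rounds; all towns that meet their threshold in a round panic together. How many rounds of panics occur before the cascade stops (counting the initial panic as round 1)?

4

Round 1 — Glade panics (initial).
Round 2 — checking thresholds:
  Brook: 1 of 5 neighbours ≥ 1, panics.
  Eston: 1 of 3 neighbours ≥ 1, panics.
  Inley: 1 of 3 neighbours < 3, holds.
  Lorne: 1 of 3 neighbours < 2, holds.
Round 3 — checking thresholds:
  Inley: 2 of 3 neighbours < 3, holds.
  Lorne: 2 of 3 neighbours ≥ 2, panics.
  Oakham: 2 of 4 neighbours < 4, holds.
Round 4 — checking thresholds:
  Fallow: 1 of 1 neighbours ≥ 1, panics.
  Inley: 2 of 3 neighbours < 3, holds.
  Oakham: 2 of 4 neighbours < 4, holds.
Round 5 — no new panics; cascade stops.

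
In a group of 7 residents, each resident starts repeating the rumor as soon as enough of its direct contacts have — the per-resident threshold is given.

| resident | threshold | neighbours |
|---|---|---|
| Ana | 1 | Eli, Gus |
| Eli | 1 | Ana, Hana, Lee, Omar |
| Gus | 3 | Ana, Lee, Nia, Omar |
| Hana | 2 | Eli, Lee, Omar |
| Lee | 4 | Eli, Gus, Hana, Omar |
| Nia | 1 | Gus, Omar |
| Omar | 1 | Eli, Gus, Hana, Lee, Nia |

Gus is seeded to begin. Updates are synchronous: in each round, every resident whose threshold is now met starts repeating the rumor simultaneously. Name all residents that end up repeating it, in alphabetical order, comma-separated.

Ana, Eli, Gus, Hana, Lee, Nia, Omar

Round 1 — Gus starts repeating the rumor (initial).
Round 2 — checking thresholds:
  Ana: 1 of 2 neighbours ≥ 1, starts repeating the rumor.
  Lee: 1 of 4 neighbours < 4, holds.
  Nia: 1 of 2 neighbours ≥ 1, starts repeating the rumor.
  Omar: 1 of 5 neighbours ≥ 1, starts repeating the rumor.
Round 3 — checking thresholds:
  Eli: 2 of 4 neighbours ≥ 1, starts repeating the rumor.
  Hana: 1 of 3 neighbours < 2, holds.
  Lee: 2 of 4 neighbours < 4, holds.
Round 4 — checking thresholds:
  Hana: 2 of 3 neighbours ≥ 2, starts repeating the rumor.
  Lee: 3 of 4 neighbours < 4, holds.
Round 5 — checking thresholds:
  Lee: 4 of 4 neighbours ≥ 4, starts repeating the rumor.
Round 6 — no new spreads; cascade stops.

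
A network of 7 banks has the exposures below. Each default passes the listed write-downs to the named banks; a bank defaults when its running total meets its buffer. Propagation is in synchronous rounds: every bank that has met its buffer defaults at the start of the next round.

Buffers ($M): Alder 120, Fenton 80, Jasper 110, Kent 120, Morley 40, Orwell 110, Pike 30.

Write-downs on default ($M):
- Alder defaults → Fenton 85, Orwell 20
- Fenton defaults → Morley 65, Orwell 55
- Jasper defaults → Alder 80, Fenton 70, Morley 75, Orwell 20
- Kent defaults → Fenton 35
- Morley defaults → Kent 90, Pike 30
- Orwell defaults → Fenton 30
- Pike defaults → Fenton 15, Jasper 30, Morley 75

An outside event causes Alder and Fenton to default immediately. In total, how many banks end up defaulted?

4

Round 1 — Alder, Fenton default (initial).
  Morley: +65 → 65 ≥ 40
  Orwell: +20+55 → 75 < 110
Round 2 — Morley defaults.
  Kent: +90 → 90 < 120
  Pike: +30 → 30 ≥ 30
Round 3 — Pike defaults.
  Jasper: +30 → 30 < 110
No further defaults.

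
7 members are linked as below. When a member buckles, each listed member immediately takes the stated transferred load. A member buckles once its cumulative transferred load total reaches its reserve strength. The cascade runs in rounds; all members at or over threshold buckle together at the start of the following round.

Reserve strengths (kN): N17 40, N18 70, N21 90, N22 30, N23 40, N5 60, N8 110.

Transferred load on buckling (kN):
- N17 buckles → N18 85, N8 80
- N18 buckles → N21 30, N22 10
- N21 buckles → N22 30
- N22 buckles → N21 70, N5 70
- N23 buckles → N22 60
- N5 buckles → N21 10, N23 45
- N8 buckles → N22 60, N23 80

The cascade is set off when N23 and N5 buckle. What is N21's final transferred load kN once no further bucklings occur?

Round 1 — N23, N5 buckle (initial).
  N21: +10 → 10 < 90
  N22: +60 → 60 ≥ 30
Round 2 — N22 buckles.
  N21: +70 → 80 < 90
No further bucklings.

80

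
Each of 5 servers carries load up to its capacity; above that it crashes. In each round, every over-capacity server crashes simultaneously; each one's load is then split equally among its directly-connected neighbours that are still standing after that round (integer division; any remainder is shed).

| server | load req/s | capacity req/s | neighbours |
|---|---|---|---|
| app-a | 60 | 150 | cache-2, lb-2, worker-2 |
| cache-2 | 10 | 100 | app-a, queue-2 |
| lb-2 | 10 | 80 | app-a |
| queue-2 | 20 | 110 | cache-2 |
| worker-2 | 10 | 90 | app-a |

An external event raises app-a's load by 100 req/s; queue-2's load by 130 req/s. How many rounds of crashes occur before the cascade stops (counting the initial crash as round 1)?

Round 1 — app-a at 160 > 150; queue-2 at 150 > 110. app-a, queue-2 crash.
  app-a sheds 160 req/s to cache-2, lb-2, worker-2: 53 each (1 lost).
    cache-2: 10+53 = 63 ≤ 100
    lb-2: 10+53 = 63 ≤ 80
    worker-2: 10+53 = 63 ≤ 90
  queue-2 sheds 150 req/s to cache-2: 150 each.
    cache-2: 63+150 = 213 > 100
Round 2 — cache-2 crashes.
  cache-2 sheds 213 req/s: no online neighbours, lost.
No further crashes.

2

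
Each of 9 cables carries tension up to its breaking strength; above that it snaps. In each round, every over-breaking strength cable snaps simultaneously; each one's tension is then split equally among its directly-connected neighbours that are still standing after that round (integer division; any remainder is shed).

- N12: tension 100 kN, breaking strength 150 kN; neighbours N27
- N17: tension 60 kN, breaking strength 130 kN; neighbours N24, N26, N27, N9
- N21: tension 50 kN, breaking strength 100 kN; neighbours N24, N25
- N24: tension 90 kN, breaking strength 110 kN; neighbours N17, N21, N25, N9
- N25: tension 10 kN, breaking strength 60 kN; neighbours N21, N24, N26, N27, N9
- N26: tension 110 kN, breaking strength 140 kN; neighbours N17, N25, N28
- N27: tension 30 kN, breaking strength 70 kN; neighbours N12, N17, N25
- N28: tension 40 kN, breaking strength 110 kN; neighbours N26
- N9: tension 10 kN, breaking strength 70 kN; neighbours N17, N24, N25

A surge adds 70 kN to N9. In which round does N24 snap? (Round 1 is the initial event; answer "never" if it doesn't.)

Round 1 — N9 at 80 > 70. N9 snaps.
  N9 sheds 80 kN to N17, N24, N25: 26 each (2 lost).
    N17: 60+26 = 86 ≤ 130
    N24: 90+26 = 116 > 110
    N25: 10+26 = 36 ≤ 60
Round 2 — N24 snaps.
  N24 sheds 116 kN to N17, N21, N25: 38 each (2 lost).
    N17: 86+38 = 124 ≤ 130
    N21: 50+38 = 88 ≤ 100
    N25: 36+38 = 74 > 60
Round 3 — N25 snaps.
  N25 sheds 74 kN to N21, N26, N27: 24 each (2 lost).
    N21: 88+24 = 112 > 100
    N26: 110+24 = 134 ≤ 140
    N27: 30+24 = 54 ≤ 70
Round 4 — N21 snaps.
  N21 sheds 112 kN: no online neighbours, lost.
No further breaks.

2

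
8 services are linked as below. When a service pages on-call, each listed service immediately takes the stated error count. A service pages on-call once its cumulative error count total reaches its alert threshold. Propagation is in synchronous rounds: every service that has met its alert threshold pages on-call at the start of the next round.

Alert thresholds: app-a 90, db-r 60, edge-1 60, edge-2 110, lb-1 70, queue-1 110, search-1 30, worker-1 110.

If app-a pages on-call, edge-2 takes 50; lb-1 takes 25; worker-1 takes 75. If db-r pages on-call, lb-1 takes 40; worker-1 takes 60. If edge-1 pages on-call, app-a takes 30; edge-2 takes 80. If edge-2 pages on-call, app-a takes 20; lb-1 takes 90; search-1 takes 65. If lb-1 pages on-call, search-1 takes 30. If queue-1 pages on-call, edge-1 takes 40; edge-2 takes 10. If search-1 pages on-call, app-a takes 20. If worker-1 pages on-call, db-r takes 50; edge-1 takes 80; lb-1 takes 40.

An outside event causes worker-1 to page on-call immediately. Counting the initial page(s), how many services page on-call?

Round 1 — worker-1 pages on-call (initial).
  db-r: +50 → 50 < 60
  edge-1: +80 → 80 ≥ 60
  lb-1: +40 → 40 < 70
Round 2 — edge-1 pages on-call.
  app-a: +30 → 30 < 90
  edge-2: +80 → 80 < 110
No further pages.

2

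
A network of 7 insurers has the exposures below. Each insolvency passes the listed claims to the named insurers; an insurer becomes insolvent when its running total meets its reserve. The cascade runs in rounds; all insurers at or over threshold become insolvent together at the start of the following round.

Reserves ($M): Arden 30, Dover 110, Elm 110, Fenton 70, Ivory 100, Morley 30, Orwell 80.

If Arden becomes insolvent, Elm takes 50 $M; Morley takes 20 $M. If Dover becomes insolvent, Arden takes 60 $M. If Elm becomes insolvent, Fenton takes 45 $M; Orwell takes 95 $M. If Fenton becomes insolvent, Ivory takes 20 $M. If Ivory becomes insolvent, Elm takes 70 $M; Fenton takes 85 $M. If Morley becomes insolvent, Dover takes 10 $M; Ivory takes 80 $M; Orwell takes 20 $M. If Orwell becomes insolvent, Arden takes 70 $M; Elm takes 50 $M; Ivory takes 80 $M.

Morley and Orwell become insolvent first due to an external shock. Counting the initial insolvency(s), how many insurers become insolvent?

Round 1 — Morley, Orwell become insolvent (initial).
  Arden: +70 → 70 ≥ 30
  Dover: +10 → 10 < 110
  Elm: +50 → 50 < 110
  Ivory: +80+80 → 160 ≥ 100
Round 2 — Arden, Ivory become insolvent.
  Elm: +50+70 → 170 ≥ 110
  Fenton: +85 → 85 ≥ 70
Round 3 — Elm, Fenton become insolvent.
No further insolvencies.

6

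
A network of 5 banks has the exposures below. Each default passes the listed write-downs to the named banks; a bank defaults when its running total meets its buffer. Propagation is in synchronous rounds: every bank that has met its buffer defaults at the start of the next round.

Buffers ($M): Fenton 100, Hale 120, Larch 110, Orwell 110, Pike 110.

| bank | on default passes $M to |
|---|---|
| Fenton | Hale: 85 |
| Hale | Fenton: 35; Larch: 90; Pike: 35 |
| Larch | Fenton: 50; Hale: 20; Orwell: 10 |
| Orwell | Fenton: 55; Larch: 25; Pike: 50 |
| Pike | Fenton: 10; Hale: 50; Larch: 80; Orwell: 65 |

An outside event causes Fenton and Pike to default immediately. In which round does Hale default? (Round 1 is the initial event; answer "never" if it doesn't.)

2

Round 1 — Fenton, Pike default (initial).
  Hale: +85+50 → 135 ≥ 120
  Larch: +80 → 80 < 110
  Orwell: +65 → 65 < 110
Round 2 — Hale defaults.
  Larch: +90 → 170 ≥ 110
Round 3 — Larch defaults.
  Orwell: +10 → 75 < 110
No further defaults.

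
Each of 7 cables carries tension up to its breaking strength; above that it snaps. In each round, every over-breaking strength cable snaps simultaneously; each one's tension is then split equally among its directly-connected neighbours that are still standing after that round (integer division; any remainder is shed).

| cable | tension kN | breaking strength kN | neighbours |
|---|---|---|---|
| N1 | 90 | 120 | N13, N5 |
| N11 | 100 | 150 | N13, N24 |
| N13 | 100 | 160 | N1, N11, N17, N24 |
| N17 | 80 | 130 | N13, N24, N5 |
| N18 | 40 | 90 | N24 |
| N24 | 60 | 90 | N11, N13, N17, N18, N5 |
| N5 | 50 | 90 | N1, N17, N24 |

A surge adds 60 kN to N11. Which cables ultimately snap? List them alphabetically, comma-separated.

N1, N11, N13, N17, N24, N5

Round 1 — N11 at 160 > 150. N11 snaps.
  N11 sheds 160 kN to N13, N24: 80 each.
    N13: 100+80 = 180 > 160
    N24: 60+80 = 140 > 90
Round 2 — N13, N24 snap.
  N13 sheds 180 kN to N1, N17: 90 each.
    N1: 90+90 = 180 > 120
    N17: 80+90 = 170 > 130
  N24 sheds 140 kN to N17, N18, N5: 46 each (2 lost).
    N17: 170+46 = 216 > 130
    N18: 40+46 = 86 ≤ 90
    N5: 50+46 = 96 > 90
Round 3 — N1, N17, N5 snap.
  N1 sheds 180 kN: no online neighbours, lost.
  N17 sheds 216 kN: no online neighbours, lost.
  N5 sheds 96 kN: no online neighbours, lost.
No further breaks.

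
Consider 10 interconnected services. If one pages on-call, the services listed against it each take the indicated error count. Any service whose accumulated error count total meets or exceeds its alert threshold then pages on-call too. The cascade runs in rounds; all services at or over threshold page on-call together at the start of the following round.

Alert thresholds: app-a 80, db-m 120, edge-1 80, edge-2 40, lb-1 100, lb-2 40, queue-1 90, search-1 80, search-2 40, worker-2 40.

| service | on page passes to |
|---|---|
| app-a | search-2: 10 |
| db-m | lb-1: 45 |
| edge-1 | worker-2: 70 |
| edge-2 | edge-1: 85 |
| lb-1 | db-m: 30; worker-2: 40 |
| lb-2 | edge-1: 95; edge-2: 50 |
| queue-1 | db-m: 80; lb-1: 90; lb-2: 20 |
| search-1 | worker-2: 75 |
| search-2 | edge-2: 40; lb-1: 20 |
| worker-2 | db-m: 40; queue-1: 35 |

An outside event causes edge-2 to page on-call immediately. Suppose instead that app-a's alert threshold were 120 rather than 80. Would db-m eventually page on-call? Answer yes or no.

no

With app-a's alert threshold at 120:
Round 1 — edge-2 pages on-call (initial).
  edge-1: +85 → 85 ≥ 80
Round 2 — edge-1 pages on-call.
  worker-2: +70 → 70 ≥ 40
Round 3 — worker-2 pages on-call.
  db-m: +40 → 40 < 120
  queue-1: +35 → 35 < 90
No further pages.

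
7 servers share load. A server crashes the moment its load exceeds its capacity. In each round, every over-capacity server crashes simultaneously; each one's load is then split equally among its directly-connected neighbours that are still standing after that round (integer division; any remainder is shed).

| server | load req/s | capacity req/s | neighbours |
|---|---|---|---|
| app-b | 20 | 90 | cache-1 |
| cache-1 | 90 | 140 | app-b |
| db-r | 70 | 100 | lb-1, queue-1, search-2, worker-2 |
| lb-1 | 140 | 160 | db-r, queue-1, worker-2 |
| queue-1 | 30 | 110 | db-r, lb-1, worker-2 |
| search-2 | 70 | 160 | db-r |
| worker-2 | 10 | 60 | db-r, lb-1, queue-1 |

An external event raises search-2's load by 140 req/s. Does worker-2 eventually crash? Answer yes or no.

Round 1 — search-2 at 210 > 160. search-2 crashes.
  search-2 sheds 210 req/s to db-r: 210 each.
    db-r: 70+210 = 280 > 100
Round 2 — db-r crashes.
  db-r sheds 280 req/s to lb-1, queue-1, worker-2: 93 each (1 lost).
    lb-1: 140+93 = 233 > 160
    queue-1: 30+93 = 123 > 110
    worker-2: 10+93 = 103 > 60
Round 3 — lb-1, queue-1, worker-2 crash.
  lb-1 sheds 233 req/s: no online neighbours, lost.
  queue-1 sheds 123 req/s: no online neighbours, lost.
  worker-2 sheds 103 req/s: no online neighbours, lost.
No further crashes.

yes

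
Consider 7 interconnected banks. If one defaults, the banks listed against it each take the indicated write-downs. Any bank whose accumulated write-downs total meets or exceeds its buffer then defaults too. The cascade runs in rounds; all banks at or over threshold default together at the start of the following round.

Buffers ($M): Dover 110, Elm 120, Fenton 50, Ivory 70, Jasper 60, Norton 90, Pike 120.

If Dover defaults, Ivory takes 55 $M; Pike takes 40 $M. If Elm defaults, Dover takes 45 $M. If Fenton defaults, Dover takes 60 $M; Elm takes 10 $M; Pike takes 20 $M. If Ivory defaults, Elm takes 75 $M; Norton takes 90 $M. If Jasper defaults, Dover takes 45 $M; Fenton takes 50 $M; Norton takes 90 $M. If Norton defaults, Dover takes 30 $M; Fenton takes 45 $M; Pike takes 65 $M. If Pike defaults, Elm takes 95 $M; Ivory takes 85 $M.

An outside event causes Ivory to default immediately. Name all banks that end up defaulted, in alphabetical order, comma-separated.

Ivory, Norton

Round 1 — Ivory defaults (initial).
  Elm: +75 → 75 < 120
  Norton: +90 → 90 ≥ 90
Round 2 — Norton defaults.
  Dover: +30 → 30 < 110
  Fenton: +45 → 45 < 50
  Pike: +65 → 65 < 120
No further defaults.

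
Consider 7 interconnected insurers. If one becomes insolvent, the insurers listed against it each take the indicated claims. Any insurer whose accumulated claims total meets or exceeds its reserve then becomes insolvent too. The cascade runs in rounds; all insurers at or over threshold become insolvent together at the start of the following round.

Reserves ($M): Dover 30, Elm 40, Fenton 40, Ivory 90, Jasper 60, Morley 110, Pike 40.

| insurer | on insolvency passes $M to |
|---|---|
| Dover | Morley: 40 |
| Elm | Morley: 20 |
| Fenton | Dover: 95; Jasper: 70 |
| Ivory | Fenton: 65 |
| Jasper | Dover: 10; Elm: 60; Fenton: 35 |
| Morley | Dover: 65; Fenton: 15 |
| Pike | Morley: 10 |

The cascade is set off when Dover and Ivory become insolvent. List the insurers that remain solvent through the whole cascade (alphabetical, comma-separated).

Round 1 — Dover, Ivory become insolvent (initial).
  Fenton: +65 → 65 ≥ 40
  Morley: +40 → 40 < 110
Round 2 — Fenton becomes insolvent.
  Jasper: +70 → 70 ≥ 60
Round 3 — Jasper becomes insolvent.
  Elm: +60 → 60 ≥ 40
Round 4 — Elm becomes insolvent.
  Morley: +20 → 60 < 110
No further insolvencies.

Morley, Pike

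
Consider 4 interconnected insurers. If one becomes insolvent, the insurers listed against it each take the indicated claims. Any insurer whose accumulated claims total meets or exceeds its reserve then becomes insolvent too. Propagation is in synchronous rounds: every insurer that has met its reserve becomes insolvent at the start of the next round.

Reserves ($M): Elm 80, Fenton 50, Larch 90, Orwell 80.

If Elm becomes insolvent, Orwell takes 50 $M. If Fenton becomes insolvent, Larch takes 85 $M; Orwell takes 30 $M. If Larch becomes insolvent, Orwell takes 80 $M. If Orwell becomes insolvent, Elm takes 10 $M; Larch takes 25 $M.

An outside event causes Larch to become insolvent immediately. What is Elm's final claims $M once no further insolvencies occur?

Round 1 — Larch becomes insolvent (initial).
  Orwell: +80 → 80 ≥ 80
Round 2 — Orwell becomes insolvent.
  Elm: +10 → 10 < 80
No further insolvencies.

10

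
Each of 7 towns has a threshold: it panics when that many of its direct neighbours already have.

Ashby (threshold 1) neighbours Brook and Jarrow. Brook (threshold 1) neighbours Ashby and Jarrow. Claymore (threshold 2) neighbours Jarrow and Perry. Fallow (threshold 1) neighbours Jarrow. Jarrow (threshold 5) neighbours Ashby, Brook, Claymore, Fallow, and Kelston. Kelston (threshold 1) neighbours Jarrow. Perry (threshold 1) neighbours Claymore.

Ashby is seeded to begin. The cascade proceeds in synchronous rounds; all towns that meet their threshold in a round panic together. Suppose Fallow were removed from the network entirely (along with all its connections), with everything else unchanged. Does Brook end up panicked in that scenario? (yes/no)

yes

With Fallow removed:
Round 1 — Ashby panics (initial).
Round 2 — checking thresholds:
  Brook: 1 of 2 neighbours ≥ 1, panics.
  Jarrow: 1 of 4 neighbours < 5, not yet.
Round 3 — no new panics; cascade stops.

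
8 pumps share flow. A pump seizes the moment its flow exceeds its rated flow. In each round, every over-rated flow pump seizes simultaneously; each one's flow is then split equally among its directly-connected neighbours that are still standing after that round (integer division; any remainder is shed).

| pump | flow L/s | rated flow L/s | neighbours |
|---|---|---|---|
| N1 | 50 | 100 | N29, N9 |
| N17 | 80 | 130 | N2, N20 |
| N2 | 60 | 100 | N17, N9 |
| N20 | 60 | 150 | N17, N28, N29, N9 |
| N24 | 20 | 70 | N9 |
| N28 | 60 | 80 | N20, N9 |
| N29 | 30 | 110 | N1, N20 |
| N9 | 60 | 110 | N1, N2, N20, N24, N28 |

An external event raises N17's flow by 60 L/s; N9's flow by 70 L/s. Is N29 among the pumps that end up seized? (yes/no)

yes

Round 1 — N17 at 140 > 130; N9 at 130 > 110. N17, N9 seize.
  N17 sheds 140 L/s to N2, N20: 70 each.
    N2: 60+70 = 130 > 100
    N20: 60+70 = 130 ≤ 150
  N9 sheds 130 L/s to N1, N2, N20, N24, N28: 26 each.
    N1: 50+26 = 76 ≤ 100
    N2: 130+26 = 156 > 100
    N20: 130+26 = 156 > 150
    N24: 20+26 = 46 ≤ 70
    N28: 60+26 = 86 > 80
Round 2 — N2, N20, N28 seize.
  N2 sheds 156 L/s: no online neighbours, lost.
  N20 sheds 156 L/s to N29: 156 each.
    N29: 30+156 = 186 > 110
  N28 sheds 86 L/s: no online neighbours, lost.
Round 3 — N29 seizes.
  N29 sheds 186 L/s to N1: 186 each.
    N1: 76+186 = 262 > 100
Round 4 — N1 seizes.
  N1 sheds 262 L/s: no online neighbours, lost.
No further seizures.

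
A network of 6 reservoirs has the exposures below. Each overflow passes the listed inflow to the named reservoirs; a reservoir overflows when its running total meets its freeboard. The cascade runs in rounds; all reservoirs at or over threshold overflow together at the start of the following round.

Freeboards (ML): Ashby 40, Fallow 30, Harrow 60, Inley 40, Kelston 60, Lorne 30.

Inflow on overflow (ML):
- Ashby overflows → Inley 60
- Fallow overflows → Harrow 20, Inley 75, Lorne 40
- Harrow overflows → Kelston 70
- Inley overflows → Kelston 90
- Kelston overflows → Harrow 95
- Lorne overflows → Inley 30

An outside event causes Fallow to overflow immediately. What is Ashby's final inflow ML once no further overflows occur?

0

Round 1 — Fallow overflows (initial).
  Harrow: +20 → 20 < 60
  Inley: +75 → 75 ≥ 40
  Lorne: +40 → 40 ≥ 30
Round 2 — Inley, Lorne overflow.
  Kelston: +90 → 90 ≥ 60
Round 3 — Kelston overflows.
  Harrow: +95 → 115 ≥ 60
Round 4 — Harrow overflows.
No further overflows.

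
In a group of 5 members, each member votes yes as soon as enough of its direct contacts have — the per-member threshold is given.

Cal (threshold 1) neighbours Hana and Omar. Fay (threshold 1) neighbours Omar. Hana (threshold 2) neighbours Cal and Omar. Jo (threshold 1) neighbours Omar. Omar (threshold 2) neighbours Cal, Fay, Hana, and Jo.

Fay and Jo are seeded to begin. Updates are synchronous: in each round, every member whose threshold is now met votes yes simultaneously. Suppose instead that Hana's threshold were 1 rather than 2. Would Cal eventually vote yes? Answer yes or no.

With Hana's threshold at 1:
Round 1 — Fay, Jo vote yes (initial).
Round 2 — checking thresholds:
  Omar: 2 of 4 neighbours ≥ 2, votes yes.
Round 3 — checking thresholds:
  Cal: 1 of 2 neighbours ≥ 1, votes yes.
  Hana: 1 of 2 neighbours ≥ 1, votes yes.
Round 4 — no new yes votes; cascade stops.

yes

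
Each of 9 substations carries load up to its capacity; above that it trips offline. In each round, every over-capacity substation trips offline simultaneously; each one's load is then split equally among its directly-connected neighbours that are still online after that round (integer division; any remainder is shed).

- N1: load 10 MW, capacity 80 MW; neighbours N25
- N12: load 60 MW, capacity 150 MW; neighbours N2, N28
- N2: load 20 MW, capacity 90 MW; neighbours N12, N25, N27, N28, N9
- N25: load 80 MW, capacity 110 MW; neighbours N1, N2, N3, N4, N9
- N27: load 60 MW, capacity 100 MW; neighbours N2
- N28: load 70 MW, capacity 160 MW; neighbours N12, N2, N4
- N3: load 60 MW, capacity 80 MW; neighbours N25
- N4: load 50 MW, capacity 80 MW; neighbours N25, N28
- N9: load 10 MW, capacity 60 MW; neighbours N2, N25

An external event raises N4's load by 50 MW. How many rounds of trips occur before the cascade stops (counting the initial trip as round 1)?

3

Round 1 — N4 at 100 > 80. N4 trips offline.
  N4 sheds 100 MW to N25, N28: 50 each.
    N25: 80+50 = 130 > 110
    N28: 70+50 = 120 ≤ 160
Round 2 — N25 trips offline.
  N25 sheds 130 MW to N1, N2, N3, N9: 32 each (2 lost).
    N1: 10+32 = 42 ≤ 80
    N2: 20+32 = 52 ≤ 90
    N3: 60+32 = 92 > 80
    N9: 10+32 = 42 ≤ 60
Round 3 — N3 trips offline.
  N3 sheds 92 MW: no online neighbours, lost.
No further trips.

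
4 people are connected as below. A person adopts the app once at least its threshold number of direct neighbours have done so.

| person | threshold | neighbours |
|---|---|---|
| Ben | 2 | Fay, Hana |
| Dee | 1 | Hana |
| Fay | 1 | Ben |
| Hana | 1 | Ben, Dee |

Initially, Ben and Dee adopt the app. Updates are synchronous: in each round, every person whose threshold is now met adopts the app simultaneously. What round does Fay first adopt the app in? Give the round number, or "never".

2

Round 1 — Ben, Dee adopt the app (initial).
Round 2 — checking thresholds:
  Fay: 1 of 1 neighbours ≥ 1, adopts the app.
  Hana: 2 of 2 neighbours ≥ 1, adopts the app.
Round 3 — no new adoptions; cascade stops.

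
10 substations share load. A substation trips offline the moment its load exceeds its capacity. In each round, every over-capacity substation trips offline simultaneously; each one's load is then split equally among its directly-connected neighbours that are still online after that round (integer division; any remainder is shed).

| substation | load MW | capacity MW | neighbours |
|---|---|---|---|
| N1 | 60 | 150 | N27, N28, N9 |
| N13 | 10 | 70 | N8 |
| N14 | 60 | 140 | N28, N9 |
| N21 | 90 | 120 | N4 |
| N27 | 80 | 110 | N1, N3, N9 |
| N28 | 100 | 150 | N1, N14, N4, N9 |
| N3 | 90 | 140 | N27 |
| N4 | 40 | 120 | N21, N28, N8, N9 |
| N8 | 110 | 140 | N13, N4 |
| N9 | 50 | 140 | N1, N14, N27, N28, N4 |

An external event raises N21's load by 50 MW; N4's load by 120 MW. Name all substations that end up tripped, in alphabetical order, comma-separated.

Round 1 — N21 at 140 > 120; N4 at 160 > 120. N21, N4 trip offline.
  N21 sheds 140 MW: no online neighbours, lost.
  N4 sheds 160 MW to N28, N8, N9: 53 each (1 lost).
    N28: 100+53 = 153 > 150
    N8: 110+53 = 163 > 140
    N9: 50+53 = 103 ≤ 140
Round 2 — N28, N8 trip offline.
  N28 sheds 153 MW to N1, N14, N9: 51 each.
    N1: 60+51 = 111 ≤ 150
    N14: 60+51 = 111 ≤ 140
    N9: 103+51 = 154 > 140
  N8 sheds 163 MW to N13: 163 each.
    N13: 10+163 = 173 > 70
Round 3 — N13, N9 trip offline.
  N13 sheds 173 MW: no online neighbours, lost.
  N9 sheds 154 MW to N1, N14, N27: 51 each (1 lost).
    N1: 111+51 = 162 > 150
    N14: 111+51 = 162 > 140
    N27: 80+51 = 131 > 110
Round 4 — N1, N14, N27 trip offline.
  N1 sheds 162 MW: no online neighbours, lost.
  N14 sheds 162 MW: no online neighbours, lost.
  N27 sheds 131 MW to N3: 131 each.
    N3: 90+131 = 221 > 140
Round 5 — N3 trips offline.
  N3 sheds 221 MW: no online neighbours, lost.
No further trips.

N1, N13, N14, N21, N27, N28, N3, N4, N8, N9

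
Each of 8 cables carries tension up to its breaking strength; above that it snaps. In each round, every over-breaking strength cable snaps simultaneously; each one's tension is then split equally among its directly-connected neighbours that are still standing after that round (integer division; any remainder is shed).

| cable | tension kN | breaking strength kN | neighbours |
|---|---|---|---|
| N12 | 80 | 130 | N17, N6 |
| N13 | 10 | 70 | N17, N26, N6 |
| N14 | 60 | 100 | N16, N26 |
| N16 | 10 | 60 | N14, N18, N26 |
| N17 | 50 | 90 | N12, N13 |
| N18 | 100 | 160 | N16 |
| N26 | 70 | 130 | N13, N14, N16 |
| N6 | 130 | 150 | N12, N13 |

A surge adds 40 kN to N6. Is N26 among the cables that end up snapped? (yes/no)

Round 1 — N6 at 170 > 150. N6 snaps.
  N6 sheds 170 kN to N12, N13: 85 each.
    N12: 80+85 = 165 > 130
    N13: 10+85 = 95 > 70
Round 2 — N12, N13 snap.
  N12 sheds 165 kN to N17: 165 each.
    N17: 50+165 = 215 > 90
  N13 sheds 95 kN to N17, N26: 47 each (1 lost).
    N17: 215+47 = 262 > 90
    N26: 70+47 = 117 ≤ 130
Round 3 — N17 snaps.
  N17 sheds 262 kN: no online neighbours, lost.
No further breaks.

no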